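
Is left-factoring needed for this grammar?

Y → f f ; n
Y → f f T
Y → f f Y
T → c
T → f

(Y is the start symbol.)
Yes, Y has productions with common prefix 'f f'

Left-factoring is needed when two productions for the same non-terminal
share a common prefix on the right-hand side.

Productions for Y:
  Y → f f ; n
  Y → f f T
  Y → f f Y
Productions for T:
  T → c
  T → f

Found common prefix 'f f' in productions for Y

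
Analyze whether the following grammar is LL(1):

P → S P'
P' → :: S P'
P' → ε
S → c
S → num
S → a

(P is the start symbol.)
Yes, the grammar is LL(1).

Relevant sets:
  FOLLOW(P') = { $ }

For P':
  PREDICT(P' → :: S P') = { '::' }
  PREDICT(P' → ε) = { $ }
For S:
  PREDICT(S → c) = { 'c' }
  PREDICT(S → num) = { 'num' }
  PREDICT(S → a) = { 'a' }
P has a single production, so nothing to check there.

All predict sets are disjoint. The grammar IS LL(1).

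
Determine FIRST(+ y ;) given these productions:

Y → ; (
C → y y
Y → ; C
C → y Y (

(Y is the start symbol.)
{ '+' }

To compute FIRST(+ y ;), process the symbols left to right:
Symbol + is a terminal. Add '+' and stop.
FIRST(+ y ;) = { '+' }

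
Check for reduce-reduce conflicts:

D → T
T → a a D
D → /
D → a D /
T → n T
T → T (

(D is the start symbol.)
Augment with D' → D and build the canonical LR(0) collection (I0 = CLOSURE({[D' → . D]}), then GOTO on every symbol after a dot until no new states appear). It has 15 states:
  I0: { [D → . /], [D → . T], [D → . a D /], [D' → . D], [T → . T (], [T → . a a D], [T → . n T] }  — shift
  I1: { [D → / .] }  — reduce
  I2: { [D' → D .] }  — accept
  I3: { [D → T .], [T → T . (] }  — shift, reduce
  I4: { [D → . /], [D → . T], [D → . a D /], [D → a . D /], [T → . T (], [T → . a a D], [T → . n T], [T → a . a D] }  — shift
  I5: { [T → . T (], [T → . a a D], [T → . n T], [T → n . T] }  — shift
  I6: { [T → T . (], [T → n T .] }  — shift, reduce
  I7: { [T → a . a D] }  — shift
  I8: { [D → . /], [D → . T], [D → . a D /], [T → . T (], [T → . a a D], [T → . n T], [T → a a . D] }  — shift
  I9: { [T → a a D .] }  — reduce
  I10: { [T → T ( .] }  — reduce
  I11: { [D → a D . /] }  — shift
  I12: { [D → . /], [D → . T], [D → . a D /], [D → a . D /], [T → . T (], [T → . a a D], [T → . n T], [T → a . a D], [T → a a . D] }  — shift
  I13: { [D → a D . /], [T → a a D .] }  — shift, reduce
  I14: { [D → a D / .] }  — reduce

No state contains more than one complete item.

Answer: No reduce-reduce conflicts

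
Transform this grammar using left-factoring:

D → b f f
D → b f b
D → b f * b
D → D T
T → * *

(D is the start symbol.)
D → b f D'
D' → f
D' → b
D' → * b
D → D T
T → * *

Left-factoring transforms A → αβ₁ | αβ₂ into A → αA' and A' → β₁ | β₂
(α is the longest common prefix among the alternatives). Repeat until
no nonterminal has two alternatives with a common prefix.

Round 1: D has alternatives sharing prefix 'b f'. Introduce D': D → b f D'
  Add: D' → f
  Add: D' → b
  Add: D' → * b

No remaining common prefixes — done.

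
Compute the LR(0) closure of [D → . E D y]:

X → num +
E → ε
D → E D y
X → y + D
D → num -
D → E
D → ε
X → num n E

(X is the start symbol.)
{ [D → . E D y], [E → .] }

To compute CLOSURE, for each item [A → α.Bβ] where B is a non-terminal, add [B → .γ] for all productions B → γ; repeat for the newly added items until nothing changes.

Start with: [D → . E D y]
  [D → . E D y] has the dot before E: add [E → .]
No further items can be added.

CLOSURE = { [D → . E D y], [E → .] }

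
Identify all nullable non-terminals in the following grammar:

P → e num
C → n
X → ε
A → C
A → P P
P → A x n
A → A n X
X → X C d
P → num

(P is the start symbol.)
A non-terminal is nullable if it can derive ε (the empty string): either it has an ε-production, or it has a production whose right-hand side consists entirely of nullable non-terminals.

ε-productions: X → ε
So X is immediately nullable.
No further non-terminal can be added: every production for the remaining non-terminals contains a terminal or a non-nullable non-terminal.
Nullable = { 'X' }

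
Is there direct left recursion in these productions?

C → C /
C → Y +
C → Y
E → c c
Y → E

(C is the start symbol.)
Yes, C is left-recursive

C → C /: LEFT RECURSIVE (starts with C)
C → Y +: starts with Y
C → Y: starts with Y
E → c c: starts with c
Y → E: starts with E

The grammar has direct left recursion on: C.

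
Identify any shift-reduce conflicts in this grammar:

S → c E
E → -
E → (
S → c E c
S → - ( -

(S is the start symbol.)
Augment with S' → S and build the canonical LR(0) collection (I0 = CLOSURE({[S' → . S]}), then GOTO on every symbol after a dot until no new states appear). It has 10 states:
  I0: { [S → . - ( -], [S → . c E c], [S → . c E], [S' → . S] }  — shift
  I1: { [S → - . ( -] }  — shift
  I2: { [S' → S .] }  — accept
  I3: { [E → . (], [E → . -], [S → c . E c], [S → c . E] }  — shift
  I4: { [E → ( .] }  — reduce
  I5: { [E → - .] }  — reduce
  I6: { [S → c E . c], [S → c E .] }  — shift, reduce
  I7: { [S → c E c .] }  — reduce
  I8: { [S → - ( . -] }  — shift
  I9: { [S → - ( - .] }  — reduce

I6 contains reduce item [S → c E .] and shift item [S → c E . c] — shift-reduce conflict.

Answer: Yes — I6: [S → c E .] vs [S → c E . c]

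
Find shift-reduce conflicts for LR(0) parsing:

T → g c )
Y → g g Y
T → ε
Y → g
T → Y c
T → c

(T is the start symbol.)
Augment with T' → T and build the canonical LR(0) collection (I0 = CLOSURE({[T' → . T]}), then GOTO on every symbol after a dot until no new states appear). It has 11 states:
  I0: { [T → . Y c], [T → . c], [T → . g c )], [T → .], [T' → . T], [Y → . g g Y], [Y → . g] }  — shift, reduce
  I1: { [T' → T .] }  — accept
  I2: { [T → Y . c] }  — shift
  I3: { [T → c .] }  — reduce
  I4: { [T → g . c )], [Y → g . g Y], [Y → g .] }  — shift, reduce
  I5: { [T → g c . )] }  — shift
  I6: { [Y → . g g Y], [Y → . g], [Y → g g . Y] }  — shift
  I7: { [Y → g g Y .] }  — reduce
  I8: { [Y → g . g Y], [Y → g .] }  — shift, reduce
  I9: { [T → g c ) .] }  — reduce
  I10: { [T → Y c .] }  — reduce

I0 contains reduce item [T → .] and shift items [T → . c], [T → . g c )], [Y → . g], [Y → . g g Y] — shift-reduce conflict.
I4 contains reduce item [Y → g .] and shift items [T → g . c )], [Y → g . g Y] — shift-reduce conflict.
I8 contains reduce item [Y → g .] and shift item [Y → g . g Y] — shift-reduce conflict.

Answer: Yes — I0: [T → .] vs [T → . c]; I4: [Y → g .] vs [T → g . c )]; I8: [Y → g .] vs [Y → g . g Y]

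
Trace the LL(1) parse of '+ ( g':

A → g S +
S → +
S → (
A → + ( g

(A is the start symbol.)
Stack is shown with the top on the left.

Stack    Input    Action
------------------------
A $      + ( g $  output A → + ( g
+ ( g $  + ( g $  match '+'
( g $    ( g $    match '('
g $      g $      match 'g'
$        $        accept

The string is accepted.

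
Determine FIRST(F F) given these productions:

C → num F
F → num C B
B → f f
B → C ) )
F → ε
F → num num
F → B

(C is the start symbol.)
{ 'f', 'num', ε }

FIRST sets of the non-terminals involved (from the grammar, by fixed-point iteration):
  FIRST(F) = { 'f', 'num', ε }

To compute FIRST(F F), process the symbols left to right:
Symbol F is a non-terminal. Add FIRST(F) \ {ε} = { 'f', 'num' }
F is nullable (ε ∈ FIRST(F)), continue to the next symbol.
Symbol F is a non-terminal. Add FIRST(F) \ {ε} = { 'f', 'num' }
F is nullable (ε ∈ FIRST(F)), continue to the next symbol.
All symbols are nullable, so ε is in the result.
FIRST(F F) = { 'f', 'num', ε }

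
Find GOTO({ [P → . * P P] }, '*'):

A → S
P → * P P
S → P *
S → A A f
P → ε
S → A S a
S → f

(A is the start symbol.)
GOTO(I, '*') = CLOSURE({ [A → αX.β] : [A → α.Xβ] ∈ I, X = '*' })

Items with dot before '*', with the dot advanced:
  [P → . * P P] → [P → * . P P]
Closure of the advanced items:
  [P → * . P P] has the dot before P: add [P → . * P P], [P → .]

GOTO = { [P → * . P P], [P → . * P P], [P → .] }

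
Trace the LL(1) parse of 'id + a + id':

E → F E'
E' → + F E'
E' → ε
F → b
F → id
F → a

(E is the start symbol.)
LL(1) parsing maintains a stack (initially the start symbol over $) and the input. At each step: if the stack top is a terminal, match it against the current input token; if it is a non-terminal N, replace it with the RHS of M[N, lookahead] (the unique production whose predict set contains the lookahead).

Stack is shown with the top on the left.

Stack     Input          Action
-------------------------------
E $       id + a + id $  output E → F E'
F E' $    id + a + id $  output F → id
id E' $   id + a + id $  match 'id'
E' $      + a + id $     output E' → + F E'
+ F E' $  + a + id $     match '+'
F E' $    a + id $       output F → a
a E' $    a + id $       match 'a'
E' $      + id $         output E' → + F E'
+ F E' $  + id $         match '+'
F E' $    id $           output F → id
id E' $   id $           match 'id'
E' $      $              output E' → ε
$         $              accept

The string is accepted.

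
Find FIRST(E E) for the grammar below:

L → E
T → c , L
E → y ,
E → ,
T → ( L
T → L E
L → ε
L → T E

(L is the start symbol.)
{ ',', 'y' }

FIRST sets of the non-terminals involved (from the grammar, by fixed-point iteration):
  FIRST(E) = { ',', 'y' }

To compute FIRST(E E), process the symbols left to right:
Symbol E is a non-terminal. Add FIRST(E) \ {ε} = { ',', 'y' }
E is not nullable (ε ∉ FIRST(E)), so stop here.
FIRST(E E) = { ',', 'y' }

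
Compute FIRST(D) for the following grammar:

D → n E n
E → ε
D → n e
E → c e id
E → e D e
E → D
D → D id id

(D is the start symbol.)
To compute FIRST(D), examine every production with D on the left-hand side, reading each right-hand side left to right until a non-nullable symbol is reached.

From D → n E n:
  - n is a terminal: add 'n' and stop
From D → n e:
  - n is a terminal: add 'n' and stop
From D → D id id:
  - D is the symbol being defined: contributes nothing new
    D is not nullable, so stop

Collecting: FIRST(D) = { 'n' }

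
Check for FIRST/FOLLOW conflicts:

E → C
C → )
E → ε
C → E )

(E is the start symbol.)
A FIRST/FOLLOW conflict occurs when a non-terminal N has a nullable alternative N → β (β ⇒* ε) and another alternative N → α with FIRST(α) ∩ FOLLOW(N) ≠ ∅: on such a lookahead the parser cannot decide between expanding α and letting N vanish via β.

Nullable non-terminals: E.
FIRST sets used below: FIRST(C) = { ')' }

E: nullable alternative(s) E → ε; FOLLOW(E) = { $, ')' }
  E → C: FIRST \ {ε} = { ')' } — overlaps FOLLOW(E) on { ')' }: CONFLICT
  E → ε: FIRST \ {ε} = { } — this is the only nullable alternative, skip

C has no nullable alternative, so no FIRST/FOLLOW check is needed there.

So the grammar has 1 FIRST/FOLLOW conflict (marked CONFLICT above).

Answer: Yes. E → C with FOLLOW(E) on { ')' }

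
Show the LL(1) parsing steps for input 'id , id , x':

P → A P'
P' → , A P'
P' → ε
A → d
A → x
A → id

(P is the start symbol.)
LL(1) parsing maintains a stack (initially the start symbol over $) and the input. At each step: if the stack top is a terminal, match it against the current input token; if it is a non-terminal N, replace it with the RHS of M[N, lookahead] (the unique production whose predict set contains the lookahead).

Stack is shown with the top on the left.

Stack     Input          Action
-------------------------------
P $       id , id , x $  output P → A P'
A P' $    id , id , x $  output A → id
id P' $   id , id , x $  match 'id'
P' $      , id , x $     output P' → , A P'
, A P' $  , id , x $     match ','
A P' $    id , x $       output A → id
id P' $   id , x $       match 'id'
P' $      , x $          output P' → , A P'
, A P' $  , x $          match ','
A P' $    x $            output A → x
x P' $    x $            match 'x'
P' $      $              output P' → ε
$         $              accept

The string is accepted.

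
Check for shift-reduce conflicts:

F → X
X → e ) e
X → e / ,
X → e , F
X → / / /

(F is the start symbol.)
No shift-reduce conflicts

A shift-reduce conflict occurs when an LR(0) state has both:
  - a complete (reduce) item [A → α .] (dot at the end), and
  - a shift item [B → β . c γ] (dot before a terminal).

Augment with F' → F and build the canonical LR(0) collection (I0 = CLOSURE({[F' → . F]}), then GOTO on every symbol after a dot until no new states appear). It has 13 states:
  I0: { [F → . X], [F' → . F], [X → . / / /], [X → . e ) e], [X → . e , F], [X → . e / ,] }  — shift
  I1: { [X → / . / /] }  — shift
  I2: { [F' → F .] }  — accept
  I3: { [F → X .] }  — reduce
  I4: { [X → e . ) e], [X → e . , F], [X → e . / ,] }  — shift
  I5: { [X → e ) . e] }  — shift
  I6: { [F → . X], [X → . / / /], [X → . e ) e], [X → . e , F], [X → . e / ,], [X → e , . F] }  — shift
  I7: { [X → e / . ,] }  — shift
  I8: { [X → e / , .] }  — reduce
  I9: { [X → e , F .] }  — reduce
  I10: { [X → e ) e .] }  — reduce
  I11: { [X → / / . /] }  — shift
  I12: { [X → / / / .] }  — reduce

No state contains both a complete item and a shift item.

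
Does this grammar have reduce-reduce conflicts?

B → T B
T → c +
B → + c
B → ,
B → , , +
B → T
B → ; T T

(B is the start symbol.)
No reduce-reduce conflicts

A reduce-reduce conflict occurs when an LR(0) state has two complete items [A → α .] and [B → β .] — both call for a reduction, and with no lookahead the parser cannot choose between them.

Augment with B' → B and build the canonical LR(0) collection (I0 = CLOSURE({[B' → . B]}), then GOTO on every symbol after a dot until no new states appear). It has 14 states:
  I0: { [B → . + c], [B → . , , +], [B → . ,], [B → . ; T T], [B → . T B], [B → . T], [B' → . B], [T → . c +] }  — shift
  I1: { [B → + . c] }  — shift
  I2: { [B → , . , +], [B → , .] }  — shift, reduce
  I3: { [B → ; . T T], [T → . c +] }  — shift
  I4: { [B' → B .] }  — accept
  I5: { [B → . + c], [B → . , , +], [B → . ,], [B → . ; T T], [B → . T B], [B → . T], [B → T . B], [B → T .], [T → . c +] }  — shift, reduce
  I6: { [T → c . +] }  — shift
  I7: { [T → c + .] }  — reduce
  I8: { [B → T B .] }  — reduce
  I9: { [B → ; T . T], [T → . c +] }  — shift
  I10: { [B → ; T T .] }  — reduce
  I11: { [B → , , . +] }  — shift
  I12: { [B → , , + .] }  — reduce
  I13: { [B → + c .] }  — reduce

No state contains more than one complete item.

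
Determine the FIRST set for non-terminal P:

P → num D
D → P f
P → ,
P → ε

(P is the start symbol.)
From P → num D:
  - num is a terminal: add 'num' and stop
From P → ,:
  - ',' is a terminal: add ',' and stop
From P → ε:
  - ε-production, so ε ∈ FIRST(P)

Collecting: FIRST(P) = { ',', 'num', ε }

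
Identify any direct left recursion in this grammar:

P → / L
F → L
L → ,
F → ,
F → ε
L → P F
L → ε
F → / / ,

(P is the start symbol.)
P → / L: starts with '/'
F → L: starts with L
L → ,: starts with ','
F → ,: starts with ','
F → ε: starts with ε
L → P F: starts with P
L → ε: starts with ε
F → / / ,: starts with '/'

No direct left recursion found.

Answer: No direct left recursion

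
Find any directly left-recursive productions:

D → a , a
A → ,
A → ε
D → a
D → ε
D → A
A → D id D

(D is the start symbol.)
D → a , a: starts with a
A → ,: starts with ','
A → ε: starts with ε
D → a: starts with a
D → ε: starts with ε
D → A: starts with A
A → D id D: starts with D

No direct left recursion found.

Answer: No direct left recursion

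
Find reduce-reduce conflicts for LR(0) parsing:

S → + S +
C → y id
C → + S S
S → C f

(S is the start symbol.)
No reduce-reduce conflicts

Augment with S' → S and build the canonical LR(0) collection (I0 = CLOSURE({[S' → . S]}), then GOTO on every symbol after a dot until no new states appear). It has 10 states:
  I0: { [C → . + S S], [C → . y id], [S → . + S +], [S → . C f], [S' → . S] }  — shift
  I1: { [C → + . S S], [C → . + S S], [C → . y id], [S → + . S +], [S → . + S +], [S → . C f] }  — shift
  I2: { [S → C . f] }  — shift
  I3: { [S' → S .] }  — accept
  I4: { [C → y . id] }  — shift
  I5: { [C → y id .] }  — reduce
  I6: { [S → C f .] }  — reduce
  I7: { [C → + S . S], [C → . + S S], [C → . y id], [S → + S . +], [S → . + S +], [S → . C f] }  — shift
  I8: { [C → + . S S], [C → . + S S], [C → . y id], [S → + . S +], [S → + S + .], [S → . + S +], [S → . C f] }  — shift, reduce
  I9: { [C → + S S .] }  — reduce

No state contains more than one complete item.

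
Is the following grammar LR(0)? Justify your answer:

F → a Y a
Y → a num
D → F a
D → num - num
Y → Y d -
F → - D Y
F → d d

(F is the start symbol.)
A grammar is LR(0) if no state in the canonical LR(0) collection has:
  - both a shift item (dot before a terminal) and a complete item (shift-reduce conflict), or
  - two or more complete items (reduce-reduce conflict; the accept item [F' → F .] counts as a complete item here).

Augment with F' → F and build the canonical LR(0) collection (I0 = CLOSURE({[F' → . F]}), then GOTO on every symbol after a dot until no new states appear). It has 19 states:
  I0: { [F → . - D Y], [F → . a Y a], [F → . d d], [F' → . F] }  — shift
  I1: { [D → . F a], [D → . num - num], [F → - . D Y], [F → . - D Y], [F → . a Y a], [F → . d d] }  — shift
  I2: { [F' → F .] }  — accept
  I3: { [F → a . Y a], [Y → . Y d -], [Y → . a num] }  — shift
  I4: { [F → d . d] }  — shift
  I5: { [F → d d .] }  — reduce
  I6: { [F → a Y . a], [Y → Y . d -] }  — shift
  I7: { [Y → a . num] }  — shift
  I8: { [Y → a num .] }  — reduce
  I9: { [F → a Y a .] }  — reduce
  I10: { [Y → Y d . -] }  — shift
  I11: { [Y → Y d - .] }  — reduce
  I12: { [F → - D . Y], [Y → . Y d -], [Y → . a num] }  — shift
  I13: { [D → F . a] }  — shift
  I14: { [D → num . - num] }  — shift
  I15: { [D → num - . num] }  — shift
  I16: { [D → num - num .] }  — reduce
  I17: { [D → F a .] }  — reduce
  I18: { [F → - D Y .], [Y → Y . d -] }  — shift, reduce

Conflict in state I18:
  Shift-reduce conflict between [F → - D Y .] and [Y → Y . d -]
So the grammar is NOT LR(0).

Answer: No. Shift-reduce conflict between [F → - D Y .] and [Y → Y . d -]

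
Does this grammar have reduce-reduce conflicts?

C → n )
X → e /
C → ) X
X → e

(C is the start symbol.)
A reduce-reduce conflict occurs when an LR(0) state has two complete items [A → α .] and [B → β .] — both call for a reduction, and with no lookahead the parser cannot choose between them.

Augment with C' → C and build the canonical LR(0) collection (I0 = CLOSURE({[C' → . C]}), then GOTO on every symbol after a dot until no new states appear). It has 8 states:
  I0: { [C → . ) X], [C → . n )], [C' → . C] }  — shift
  I1: { [C → ) . X], [X → . e /], [X → . e] }  — shift
  I2: { [C' → C .] }  — accept
  I3: { [C → n . )] }  — shift
  I4: { [C → n ) .] }  — reduce
  I5: { [C → ) X .] }  — reduce
  I6: { [X → e . /], [X → e .] }  — shift, reduce
  I7: { [X → e / .] }  — reduce

No state contains more than one complete item.

Answer: No reduce-reduce conflicts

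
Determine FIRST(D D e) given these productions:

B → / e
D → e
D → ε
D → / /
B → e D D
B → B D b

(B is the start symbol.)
{ '/', 'e' }

FIRST sets of the non-terminals involved (from the grammar, by fixed-point iteration):
  FIRST(D) = { '/', 'e', ε }

To compute FIRST(D D e), process the symbols left to right:
Symbol D is a non-terminal. Add FIRST(D) \ {ε} = { '/', 'e' }
D is nullable (ε ∈ FIRST(D)), continue to the next symbol.
Symbol D is a non-terminal. Add FIRST(D) \ {ε} = { '/', 'e' }
D is nullable (ε ∈ FIRST(D)), continue to the next symbol.
Symbol e is a terminal. Add 'e' and stop.
FIRST(D D e) = { '/', 'e' }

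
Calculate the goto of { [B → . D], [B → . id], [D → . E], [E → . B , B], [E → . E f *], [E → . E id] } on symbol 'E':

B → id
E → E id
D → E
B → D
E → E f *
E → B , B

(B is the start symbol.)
{ [D → E .], [E → E . f *], [E → E . id] }

GOTO(I, 'E') = CLOSURE({ [A → αX.β] : [A → α.Xβ] ∈ I, X = 'E' })

Items with dot before 'E', with the dot advanced:
  [D → . E] → [D → E .]
  [E → . E f *] → [E → E . f *]
  [E → . E id] → [E → E . id]
Closure adds nothing (no advanced item has the dot before a non-terminal).

GOTO = { [D → E .], [E → E . f *], [E → E . id] }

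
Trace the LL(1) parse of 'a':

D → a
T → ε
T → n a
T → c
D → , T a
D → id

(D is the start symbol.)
LL(1) parsing maintains a stack (initially the start symbol over $) and the input. At each step: if the stack top is a terminal, match it against the current input token; if it is a non-terminal N, replace it with the RHS of M[N, lookahead] (the unique production whose predict set contains the lookahead).

Stack is shown with the top on the left.

Stack  Input  Action
--------------------
D $    a $    output D → a
a $    a $    match 'a'
$      $      accept

The string is accepted.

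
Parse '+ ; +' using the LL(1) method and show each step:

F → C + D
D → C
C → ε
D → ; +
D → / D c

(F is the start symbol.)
LL(1) parsing maintains a stack (initially the start symbol over $) and the input. At each step: if the stack top is a terminal, match it against the current input token; if it is a non-terminal N, replace it with the RHS of M[N, lookahead] (the unique production whose predict set contains the lookahead).

Stack is shown with the top on the left.

Stack    Input    Action
------------------------
F $      + ; + $  output F → C + D
C + D $  + ; + $  output C → ε
+ D $    + ; + $  match '+'
D $      ; + $    output D → ; +
; + $    ; + $    match ';'
+ $      + $      match '+'
$        $        accept

The string is accepted.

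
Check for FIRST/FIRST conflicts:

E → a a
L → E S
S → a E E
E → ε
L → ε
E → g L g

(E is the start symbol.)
No FIRST/FIRST conflicts.

FIRST sets of the non-terminals at (or reachable through a nullable prefix from) the front of some alternative:
  FIRST(E) = { 'a', 'g', ε }
  FIRST(S) = { 'a' }

Productions for E:
  E → a a: FIRST = { 'a' }
  E → ε: FIRST = { ε }
  E → g L g: FIRST = { 'g' }
Productions for L:
  L → E S: FIRST = { 'a', 'g' }
  L → ε: FIRST = { ε }
S has only one production, so no FIRST/FIRST conflict is possible there.

All alternatives of each non-terminal have pairwise disjoint FIRST sets.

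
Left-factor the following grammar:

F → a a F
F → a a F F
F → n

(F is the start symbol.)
F → a a F F'
F' → ε
F' → F
F → n

Left-factoring transforms A → αβ₁ | αβ₂ into A → αA' and A' → β₁ | β₂
(α is the longest common prefix among the alternatives). Repeat until
no nonterminal has two alternatives with a common prefix.

Round 1: F has alternatives sharing prefix 'a a F'. Introduce F': F → a a F F'
  Add: F' → ε
  Add: F' → F

No remaining common prefixes — done.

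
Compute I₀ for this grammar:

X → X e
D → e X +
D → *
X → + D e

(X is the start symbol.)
{ [X → . + D e], [X → . X e], [X' → . X] }

First, augment the grammar with X' → X
I₀ = CLOSURE({ [X' → . X] }):
  [X' → . X] has the dot before X: add [X → . X e], [X → . + D e]
No further items can be added.

I₀ = { [X → . + D e], [X → . X e], [X' → . X] }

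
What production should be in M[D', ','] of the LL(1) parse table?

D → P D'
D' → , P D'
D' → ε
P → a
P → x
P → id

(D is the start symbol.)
D' → , P D'

To find M[D', ','], we find productions for D' where ',' is in the predict set (PREDICT(N → α) = (FIRST(α) \ {ε}) ∪ (FOLLOW(N) if α ⇒* ε)).

Relevant sets:
  FOLLOW(D') = { $ }

D' → , P D': PREDICT = { ',' }
  ',' is in predict set, so this production goes in M[D', ',']
D' → ε: PREDICT = { $ }

M[D', ','] = D' → , P D'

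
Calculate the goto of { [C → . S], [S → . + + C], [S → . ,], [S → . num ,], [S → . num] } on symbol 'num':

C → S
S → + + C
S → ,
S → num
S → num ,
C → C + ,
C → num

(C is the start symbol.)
{ [S → num . ,], [S → num .] }

GOTO(I, 'num') = CLOSURE({ [A → αX.β] : [A → α.Xβ] ∈ I, X = 'num' })

Items with dot before 'num', with the dot advanced:
  [S → . num] → [S → num .]
  [S → . num ,] → [S → num . ,]
Closure adds nothing (no advanced item has the dot before a non-terminal).

GOTO = { [S → num . ,], [S → num .] }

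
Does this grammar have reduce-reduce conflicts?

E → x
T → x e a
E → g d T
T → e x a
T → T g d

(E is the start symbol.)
A reduce-reduce conflict occurs when an LR(0) state has two complete items [A → α .] and [B → β .] — both call for a reduction, and with no lookahead the parser cannot choose between them.

Augment with E' → E and build the canonical LR(0) collection (I0 = CLOSURE({[E' → . E]}), then GOTO on every symbol after a dot until no new states appear). It has 14 states:
  I0: { [E → . g d T], [E → . x], [E' → . E] }  — shift
  I1: { [E' → E .] }  — accept
  I2: { [E → g . d T] }  — shift
  I3: { [E → x .] }  — reduce
  I4: { [E → g d . T], [T → . T g d], [T → . e x a], [T → . x e a] }  — shift
  I5: { [E → g d T .], [T → T . g d] }  — shift, reduce
  I6: { [T → e . x a] }  — shift
  I7: { [T → x . e a] }  — shift
  I8: { [T → x e . a] }  — shift
  I9: { [T → x e a .] }  — reduce
  I10: { [T → e x . a] }  — shift
  I11: { [T → e x a .] }  — reduce
  I12: { [T → T g . d] }  — shift
  I13: { [T → T g d .] }  — reduce

No state contains more than one complete item.

Answer: No reduce-reduce conflicts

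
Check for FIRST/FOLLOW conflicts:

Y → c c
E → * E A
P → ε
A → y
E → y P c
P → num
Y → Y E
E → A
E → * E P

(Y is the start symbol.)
Nullable non-terminals: P.

P: nullable alternative(s) P → ε; FOLLOW(P) = { $, '*', 'c', 'num', 'y' }
  P → ε: FIRST \ {ε} = { } — this is the only nullable alternative, skip
  P → num: FIRST \ {ε} = { 'num' } — overlaps FOLLOW(P) on { 'num' }: CONFLICT

A, E, Y have no nullable alternative, so no FIRST/FOLLOW check is needed there.

So the grammar has 1 FIRST/FOLLOW conflict (marked CONFLICT above).

Answer: Yes. P → num with FOLLOW(P) on { 'num' }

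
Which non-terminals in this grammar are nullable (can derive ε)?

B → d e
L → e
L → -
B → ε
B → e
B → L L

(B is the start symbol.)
A non-terminal is nullable if it can derive ε (the empty string): either it has an ε-production, or it has a production whose right-hand side consists entirely of nullable non-terminals.

ε-productions: B → ε
So B is immediately nullable.
No further non-terminal can be added: every production for the remaining non-terminals contains a terminal or a non-nullable non-terminal.
Nullable = { 'B' }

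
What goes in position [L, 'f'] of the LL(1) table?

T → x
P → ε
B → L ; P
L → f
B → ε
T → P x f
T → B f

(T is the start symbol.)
To find M[L, 'f'], we find productions for L where 'f' is in the predict set (PREDICT(N → α) = (FIRST(α) \ {ε}) ∪ (FOLLOW(N) if α ⇒* ε)).

L → f: PREDICT = { 'f' }
  'f' is in predict set, so this production goes in M[L, 'f']

M[L, 'f'] = L → f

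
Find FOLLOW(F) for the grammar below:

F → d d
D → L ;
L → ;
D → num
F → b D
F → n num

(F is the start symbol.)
To compute FOLLOW(F), find every occurrence of F on a right-hand side N → α F β: add FIRST(β) \ {ε}, and if β is empty or nullable also add FOLLOW(N). Iterate to a fixed point.

F is the start symbol, so $ ∈ FOLLOW(F).
F does not occur on any right-hand side.

Taking the union: FOLLOW(F) = { $ }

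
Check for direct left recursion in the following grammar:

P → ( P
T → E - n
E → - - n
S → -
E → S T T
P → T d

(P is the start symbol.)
No direct left recursion

Direct left recursion occurs when N → N α for some non-terminal N (the right-hand side begins with the left-hand side itself).

P → ( P: starts with '('
T → E - n: starts with E
E → - - n: starts with '-'
S → -: starts with '-'
E → S T T: starts with S
P → T d: starts with T

No direct left recursion found.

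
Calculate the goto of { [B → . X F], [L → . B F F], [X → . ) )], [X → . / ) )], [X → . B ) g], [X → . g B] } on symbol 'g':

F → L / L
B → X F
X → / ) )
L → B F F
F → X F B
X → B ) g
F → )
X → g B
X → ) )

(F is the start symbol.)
GOTO(I, 'g') = CLOSURE({ [A → αX.β] : [A → α.Xβ] ∈ I, X = 'g' })

Items with dot before 'g', with the dot advanced:
  [X → . g B] → [X → g . B]
Closure of the advanced items:
  [X → g . B] has the dot before B: add [B → . X F]
  [B → . X F] has the dot before X: add [X → . / ) )], [X → . B ) g], [X → . g B], [X → . ) )]

GOTO = { [B → . X F], [X → . ) )], [X → . / ) )], [X → . B ) g], [X → . g B], [X → g . B] }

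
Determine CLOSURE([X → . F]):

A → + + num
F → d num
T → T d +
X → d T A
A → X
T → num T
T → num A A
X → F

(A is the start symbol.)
{ [F → . d num], [X → . F] }

To compute CLOSURE, for each item [A → α.Bβ] where B is a non-terminal, add [B → .γ] for all productions B → γ; repeat for the newly added items until nothing changes.

Start with: [X → . F]
  [X → . F] has the dot before F: add [F → . d num]
No further items can be added.

CLOSURE = { [F → . d num], [X → . F] }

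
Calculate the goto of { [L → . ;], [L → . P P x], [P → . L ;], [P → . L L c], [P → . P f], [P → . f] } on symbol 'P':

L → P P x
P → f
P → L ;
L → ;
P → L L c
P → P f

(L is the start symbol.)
GOTO(I, 'P') = CLOSURE({ [A → αX.β] : [A → α.Xβ] ∈ I, X = 'P' })

Items with dot before 'P', with the dot advanced:
  [L → . P P x] → [L → P . P x]
  [P → . P f] → [P → P . f]
Closure of the advanced items:
  [L → P . P x] has the dot before P: add [P → . f], [P → . L ;], [P → . L L c], [P → . P f]
  [P → . L ;] has the dot before L: add [L → . P P x], [L → . ;]

GOTO = { [L → . ;], [L → . P P x], [L → P . P x], [P → . L ;], [P → . L L c], [P → . P f], [P → . f], [P → P . f] }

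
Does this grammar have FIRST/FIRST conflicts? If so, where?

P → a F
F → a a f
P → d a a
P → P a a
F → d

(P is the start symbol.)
Yes. P → a F / P → P a a on { 'a' }; P → d a a / P → P a a on { 'd' }

A FIRST/FIRST conflict occurs when two productions N → α and N → β for the same non-terminal have FIRST(α) ∩ FIRST(β) ≠ ∅ (with ε ∈ FIRST of a nullable right-hand side, so two nullable alternatives also conflict).

FIRST sets of the non-terminals at (or reachable through a nullable prefix from) the front of some alternative:
  FIRST(P) = { 'a', 'd' }

Productions for P:
  P → a F: FIRST = { 'a' }
  P → d a a: FIRST = { 'd' }
  P → P a a: FIRST = { 'a', 'd' }
Productions for F:
  F → a a f: FIRST = { 'a' }
  F → d: FIRST = { 'd' }

Conflict for P: P → a F and P → P a a
  Overlap: { 'a' }
Conflict for P: P → d a a and P → P a a
  Overlap: { 'd' }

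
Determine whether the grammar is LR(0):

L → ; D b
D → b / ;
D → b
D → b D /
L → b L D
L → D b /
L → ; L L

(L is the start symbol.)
A grammar is LR(0) if no state in the canonical LR(0) collection has:
  - both a shift item (dot before a terminal) and a complete item (shift-reduce conflict), or
  - two or more complete items (reduce-reduce conflict; the accept item [L' → L .] counts as a complete item here).

Augment with L' → L and build the canonical LR(0) collection (I0 = CLOSURE({[L' → . L]}), then GOTO on every symbol after a dot until no new states appear). It has 19 states:
  I0: { [D → . b / ;], [D → . b D /], [D → . b], [L → . ; D b], [L → . ; L L], [L → . D b /], [L → . b L D], [L' → . L] }  — shift
  I1: { [D → . b / ;], [D → . b D /], [D → . b], [L → . ; D b], [L → . ; L L], [L → . D b /], [L → . b L D], [L → ; . D b], [L → ; . L L] }  — shift
  I2: { [L → D . b /] }  — shift
  I3: { [L' → L .] }  — accept
  I4: { [D → . b / ;], [D → . b D /], [D → . b], [D → b . / ;], [D → b . D /], [D → b .], [L → . ; D b], [L → . ; L L], [L → . D b /], [L → . b L D], [L → b . L D] }  — shift, reduce
  I5: { [D → b / . ;] }  — shift
  I6: { [D → b D . /], [L → D . b /] }  — shift
  I7: { [D → . b / ;], [D → . b D /], [D → . b], [L → b L . D] }  — shift
  I8: { [L → b L D .] }  — reduce
  I9: { [D → . b / ;], [D → . b D /], [D → . b], [D → b . / ;], [D → b . D /], [D → b .] }  — shift, reduce
  I10: { [D → b D . /] }  — shift
  I11: { [D → b D / .] }  — reduce
  I12: { [L → D b . /] }  — shift
  I13: { [L → D b / .] }  — reduce
  I14: { [D → b / ; .] }  — reduce
  I15: { [L → ; D . b], [L → D . b /] }  — shift
  I16: { [D → . b / ;], [D → . b D /], [D → . b], [L → . ; D b], [L → . ; L L], [L → . D b /], [L → . b L D], [L → ; L . L] }  — shift
  I17: { [L → ; L L .] }  — reduce
  I18: { [L → ; D b .], [L → D b . /] }  — shift, reduce

Conflict in state I4:
  Shift-reduce conflict between [D → b .] and [D → . b]
So the grammar is NOT LR(0).

Answer: No. Shift-reduce conflict between [D → b .] and [D → . b]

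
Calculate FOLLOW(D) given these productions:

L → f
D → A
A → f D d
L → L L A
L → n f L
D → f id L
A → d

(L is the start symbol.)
In A → f D d: D is followed by d, add FIRST(d) \ {ε} = { 'd' }

Taking the union: FOLLOW(D) = { 'd' }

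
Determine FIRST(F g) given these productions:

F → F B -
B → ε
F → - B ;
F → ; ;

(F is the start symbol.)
FIRST sets of the non-terminals involved (from the grammar, by fixed-point iteration):
  FIRST(F) = { '-', ';' }

To compute FIRST(F g), process the symbols left to right:
Symbol F is a non-terminal. Add FIRST(F) \ {ε} = { '-', ';' }
F is not nullable (ε ∉ FIRST(F)), so stop here.
FIRST(F g) = { '-', ';' }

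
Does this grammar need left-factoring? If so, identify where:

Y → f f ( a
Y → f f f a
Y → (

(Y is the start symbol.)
Yes, Y has productions with common prefix 'f f'

Left-factoring is needed when two productions for the same non-terminal
share a common prefix on the right-hand side.

Productions for Y:
  Y → f f ( a
  Y → f f f a
  Y → (

Found common prefix 'f f' in productions for Y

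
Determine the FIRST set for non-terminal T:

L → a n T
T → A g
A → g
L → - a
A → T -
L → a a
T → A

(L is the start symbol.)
{ 'g' }

To compute FIRST(T), examine every production with T on the left-hand side, reading each right-hand side left to right until a non-nullable symbol is reached.

FIRST sets of the other non-terminals involved (by the same procedure, iterated to a fixed point):
  FIRST(A) = { 'g' }

From T → A g:
  - A is a non-terminal: add FIRST(A) \ {ε} = { 'g' }
    A is not nullable, so stop
From T → A:
  - A is a non-terminal: add FIRST(A) \ {ε} = { 'g' }
    A is not nullable, so stop

Collecting: FIRST(T) = { 'g' }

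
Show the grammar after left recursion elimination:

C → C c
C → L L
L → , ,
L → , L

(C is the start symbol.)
C → L L C'
C' → c C'
C' → ε
L → , ,
L → , L

C is directly left-recursive. The standard transformation for
  A → A α₁ | ... | A α_m | β₁ | ... | β_n
is
  A  → β₁ A' | ... | β_n A'
  A' → α₁ A' | ... | α_m A' | ε

C → L L becomes C → L L C'
C → C c becomes C' → c C'
Add C' → ε

Productions for other non-terminals are unchanged:
  L → , ,
  L → , L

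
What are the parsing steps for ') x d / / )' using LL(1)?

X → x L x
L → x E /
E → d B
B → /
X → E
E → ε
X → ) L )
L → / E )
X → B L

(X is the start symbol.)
LL(1) parsing maintains a stack (initially the start symbol over $) and the input. At each step: if the stack top is a terminal, match it against the current input token; if it is a non-terminal N, replace it with the RHS of M[N, lookahead] (the unique production whose predict set contains the lookahead).

Stack is shown with the top on the left.

Stack      Input          Action
--------------------------------
X $        ) x d / / ) $  output X → ) L )
) L ) $    ) x d / / ) $  match ')'
L ) $      x d / / ) $    output L → x E /
x E / ) $  x d / / ) $    match 'x'
E / ) $    d / / ) $      output E → d B
d B / ) $  d / / ) $      match 'd'
B / ) $    / / ) $        output B → /
/ / ) $    / / ) $        match '/'
/ ) $      / ) $          match '/'
) $        ) $            match ')'
$          $              accept

The string is accepted.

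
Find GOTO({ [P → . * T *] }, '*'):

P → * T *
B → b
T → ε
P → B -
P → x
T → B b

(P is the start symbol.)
GOTO(I, '*') = CLOSURE({ [A → αX.β] : [A → α.Xβ] ∈ I, X = '*' })

Items with dot before '*', with the dot advanced:
  [P → . * T *] → [P → * . T *]
Closure of the advanced items:
  [P → * . T *] has the dot before T: add [T → .], [T → . B b]
  [T → . B b] has the dot before B: add [B → . b]

GOTO = { [B → . b], [P → * . T *], [T → . B b], [T → .] }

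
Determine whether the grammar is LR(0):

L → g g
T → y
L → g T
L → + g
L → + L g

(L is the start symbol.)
Augment with L' → L and build the canonical LR(0) collection (I0 = CLOSURE({[L' → . L]}), then GOTO on every symbol after a dot until no new states appear). It has 10 states:
  I0: { [L → . + L g], [L → . + g], [L → . g T], [L → . g g], [L' → . L] }  — shift
  I1: { [L → + . L g], [L → + . g], [L → . + L g], [L → . + g], [L → . g T], [L → . g g] }  — shift
  I2: { [L' → L .] }  — accept
  I3: { [L → g . T], [L → g . g], [T → . y] }  — shift
  I4: { [L → g T .] }  — reduce
  I5: { [L → g g .] }  — reduce
  I6: { [T → y .] }  — reduce
  I7: { [L → + L . g] }  — shift
  I8: { [L → + g .], [L → g . T], [L → g . g], [T → . y] }  — shift, reduce
  I9: { [L → + L g .] }  — reduce

Conflict in state I8:
  Shift-reduce conflict between [L → + g .] and [L → g . g]
So the grammar is NOT LR(0).

Answer: No. Shift-reduce conflict between [L → + g .] and [L → g . g]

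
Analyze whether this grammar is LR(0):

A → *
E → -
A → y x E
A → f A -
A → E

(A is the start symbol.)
Yes, the grammar is LR(0)

Augment with A' → A and build the canonical LR(0) collection (I0 = CLOSURE({[A' → . A]}), then GOTO on every symbol after a dot until no new states appear). It has 11 states:
  I0: { [A → . *], [A → . E], [A → . f A -], [A → . y x E], [A' → . A], [E → . -] }  — shift
  I1: { [A → * .] }  — reduce
  I2: { [E → - .] }  — reduce
  I3: { [A' → A .] }  — accept
  I4: { [A → E .] }  — reduce
  I5: { [A → . *], [A → . E], [A → . f A -], [A → . y x E], [A → f . A -], [E → . -] }  — shift
  I6: { [A → y . x E] }  — shift
  I7: { [A → y x . E], [E → . -] }  — shift
  I8: { [A → y x E .] }  — reduce
  I9: { [A → f A . -] }  — shift
  I10: { [A → f A - .] }  — reduce

Every state is either a pure shift/goto state or contains exactly one complete item and nothing to shift — no conflicts. The grammar is LR(0).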